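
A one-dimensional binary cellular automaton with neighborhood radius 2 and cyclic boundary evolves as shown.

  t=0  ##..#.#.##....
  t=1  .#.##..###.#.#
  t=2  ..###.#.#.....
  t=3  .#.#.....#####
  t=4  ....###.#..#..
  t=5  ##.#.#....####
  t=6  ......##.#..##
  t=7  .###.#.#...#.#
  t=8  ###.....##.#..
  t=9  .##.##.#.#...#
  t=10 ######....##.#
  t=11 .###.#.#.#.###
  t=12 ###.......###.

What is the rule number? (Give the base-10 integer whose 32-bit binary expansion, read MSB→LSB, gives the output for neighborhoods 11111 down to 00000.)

  ##### -> #   bit 31 = 1  t=3,i=11
  ####. -> .   bit 30 = 0  t=3,i=12
  ###.# -> .   bit 29 = 0  t=1,i=9
  ###.. -> #   bit 28 = 1  t=8,i=2
  ##.## -> #   bit 27 = 1  t=9,i=3
  ##.#. -> .   bit 26 = 0  t=1,i=10
  ##..# -> .   bit 25 = 0  t=0,i=2
  ##... -> .   bit 24 = 0  t=0,i=10
  #.### -> #   bit 23 = 1  t=7,i=1
  #.##. -> #   bit 22 = 1  t=0,i=8
  #.#.# -> .   bit 21 = 0  t=0,i=6
  #.#.. -> .   bit 20 = 0  t=2,i=8
  #..## -> #   bit 19 = 1  t=1,i=6
  #..#. -> #   bit 18 = 1  t=0,i=3
  #...# -> #   bit 17 = 1  t=7,i=9
  #.... -> #   bit 16 = 1  t=0,i=11
  .#### -> .   bit 15 = 0  t=3,i=10
  .###. -> #   bit 14 = 1  t=1,i=8
  .##.# -> #   bit 13 = 1  t=6,i=7
  .##.. -> #   bit 12 = 1  t=0,i=1
  .#.## -> #   bit 11 = 1  t=0,i=7
  .#.#. -> .   bit 10 = 0  t=0,i=5
  .#..# -> .   bit 9 = 0  t=4,i=9
  .#... -> #   bit 8 = 1  t=2,i=9
  ..### -> .   bit 7 = 0  t=1,i=7
  ..##. -> .   bit 6 = 0  t=0,i=0
  ..#.# -> #   bit 5 = 1  t=0,i=4
  ..#.. -> #   bit 4 = 1  t=4,i=11
  ...## -> #   bit 3 = 1  t=0,i=13
  ...#. -> .   bit 2 = 0  t=7,i=10
  ....# -> .   bit 1 = 0  t=0,i=12
  ..... -> #   bit 0 = 1  t=2,i=11
  bits 10011000110011110111100100111001 = 2563733817

2563733817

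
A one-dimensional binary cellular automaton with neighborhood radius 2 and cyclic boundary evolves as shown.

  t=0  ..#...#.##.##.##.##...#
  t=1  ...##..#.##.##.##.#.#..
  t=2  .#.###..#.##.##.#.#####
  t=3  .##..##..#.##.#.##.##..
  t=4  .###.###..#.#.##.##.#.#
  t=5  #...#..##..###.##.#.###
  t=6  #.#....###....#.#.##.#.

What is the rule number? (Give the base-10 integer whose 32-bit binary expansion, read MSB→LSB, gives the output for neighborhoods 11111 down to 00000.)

  #####|#  b31=1 t=2,i=20
  ####.|.  b30=0 t=2,i=21
  ###.#|.  b29=0 t=2,i=22
  ###..|#  b28=1 t=2,i=5
  ##.##|#  b27=1 t=0,i=10
  ##.#.|.  b26=0 t=1,i=17
  ##..#|#  b25=1 t=1,i=5
  ##...|.  b24=0 t=0,i=19
  #.###|.  b23=0 t=2,i=3
  #.##.|.  b22=0 t=0,i=8
  #.#.#|#  b21=1 t=1,i=18
  #.#..|#  b20=1 t=1,i=20
  #..##|.  b19=0 t=3,i=4
  #..#.|.  b18=0 t=0,i=1
  #...#|#  b17=1 t=0,i=4
  #....|#  b16=1 t=1,i=22
  .####|#  b15=1 t=2,i=19
  .###.|.  b14=0 t=2,i=4
  .##.#|#  b13=1 t=0,i=9
  .##..|#  b12=1 t=0,i=18
  .#.##|#  b11=1 t=0,i=7
  .#.#.|#  b10=1 t=1,i=19
  .#..#|.  b9=0 t=0,i=0
  .#...|#  b8=1 t=0,i=3
  ..###|.  b7=0 t=5,i=11
  ..##.|#  b6=1 t=1,i=3
  ..#.#|.  b5=0 t=0,i=6
  ..#..|.  b4=0 t=0,i=2
  ...##|.  b3=0 t=1,i=2
  ...#.|.  b2=0 t=0,i=5
  ....#|#  b1=1 t=1,i=1
  .....|.  b0=0 t=1,i=0
  bits 10011010001100111011110101000010 = 2587082050

2587082050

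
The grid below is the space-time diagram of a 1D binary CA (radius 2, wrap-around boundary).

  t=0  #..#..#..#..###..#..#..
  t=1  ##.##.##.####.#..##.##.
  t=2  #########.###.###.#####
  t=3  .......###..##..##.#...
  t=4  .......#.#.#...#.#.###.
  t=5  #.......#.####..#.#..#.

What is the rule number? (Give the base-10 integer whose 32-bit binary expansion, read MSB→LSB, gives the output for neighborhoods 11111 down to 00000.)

2019274640

  [31] ##### => .  t=2,i=0
  [30] ####. => #  t=1,i=11
  [29] ###.# => #  t=1,i=12
  [28] ###.. => #  t=0,i=14
  [27] ##.## => #  t=1,i=2
  [26] ##.#. => .  t=1,i=13
  [25] ##..# => .  t=0,i=15
  [24] ##... => .  t=4,i=22
  [23] #.### => .  t=1,i=9
  [22] #.##. => #  t=1,i=0
  [21] #.#.# => .  t=4,i=9
  [20] #.#.. => #  t=1,i=14
  [19] #..## => #  t=0,i=11
  [18] #..#. => .  t=0,i=2
  [17] #...# => #  t=4,i=13
  [16] #.... => #  t=3,i=21
  [15] .#### => #  t=1,i=10
  [14] .###. => .  t=0,i=13
  [13] .##.# => #  t=1,i=1
  [12] .##.. => .  t=3,i=13
  [11] .#.## => #  t=4,i=18
  [10] .#.#. => #  t=4,i=8
  [9] .#..# => #  t=0,i=1
  [8] .#... => #  t=3,i=20
  [7] ..### => #  t=0,i=12
  [6] ..##. => .  t=1,i=17
  [5] ..#.# => .  t=4,i=7
  [4] ..#.. => #  t=0,i=0
  [3] ...## => .  t=3,i=6
  [2] ...#. => .  t=4,i=6
  [1] ....# => .  t=3,i=5
  [0] ..... => .  t=3,i=0
  bits 01111000010110111010111110010000 = 2019274640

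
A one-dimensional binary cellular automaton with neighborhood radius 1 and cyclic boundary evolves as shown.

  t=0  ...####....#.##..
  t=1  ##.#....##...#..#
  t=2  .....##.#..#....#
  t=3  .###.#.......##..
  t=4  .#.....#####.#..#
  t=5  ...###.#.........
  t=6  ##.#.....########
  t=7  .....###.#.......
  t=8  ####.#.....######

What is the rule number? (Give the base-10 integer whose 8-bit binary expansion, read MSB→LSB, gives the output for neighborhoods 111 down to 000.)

9

  ###|.  b7=0 t=0,i=4
  ##.|.  b6=0 t=0,i=6
  #.#|.  b5=0 t=0,i=12
  #..|.  b4=0 t=0,i=7
  .##|#  b3=1 t=0,i=3
  .#.|.  b2=0 t=0,i=11
  ..#|.  b1=0 t=0,i=2
  ...|#  b0=1 t=0,i=0
  bits 00001001 = 9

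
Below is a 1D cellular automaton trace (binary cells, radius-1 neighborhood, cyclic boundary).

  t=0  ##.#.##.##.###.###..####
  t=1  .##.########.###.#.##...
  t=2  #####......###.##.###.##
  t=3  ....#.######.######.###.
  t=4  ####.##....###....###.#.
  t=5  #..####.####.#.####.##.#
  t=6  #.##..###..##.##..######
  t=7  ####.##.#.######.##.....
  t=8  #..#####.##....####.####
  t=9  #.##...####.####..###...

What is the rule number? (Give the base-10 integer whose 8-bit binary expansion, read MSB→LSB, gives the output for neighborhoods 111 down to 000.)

107

  [7] ### => .  t=0,i=0
  [6] ##. => #  t=0,i=1
  [5] #.# => #  t=0,i=2
  [4] #.. => .  t=0,i=18
  [3] .## => #  t=0,i=5
  [2] .#. => .  t=0,i=3
  [1] ..# => #  t=0,i=19
  [0] ... => #  t=1,i=22
  bits 01101011 = 107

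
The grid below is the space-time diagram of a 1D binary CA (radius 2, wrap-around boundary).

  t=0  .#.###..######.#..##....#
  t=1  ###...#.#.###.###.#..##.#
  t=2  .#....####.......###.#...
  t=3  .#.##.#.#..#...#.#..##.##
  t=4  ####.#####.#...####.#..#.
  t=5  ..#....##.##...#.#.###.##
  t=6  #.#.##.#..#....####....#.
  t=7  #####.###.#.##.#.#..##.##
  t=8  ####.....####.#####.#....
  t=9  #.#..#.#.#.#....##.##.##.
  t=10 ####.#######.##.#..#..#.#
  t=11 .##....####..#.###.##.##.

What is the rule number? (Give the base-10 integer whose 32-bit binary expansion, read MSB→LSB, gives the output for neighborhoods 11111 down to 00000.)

  nb #####: next=#  (t=0,i=10, bit31=1)
  nb ####.: next=#  (t=0,i=12, bit30=1)
  nb ###.#: next=.  (t=0,i=13, bit29=0)
  nb ###..: next=.  (t=0,i=5, bit28=0)
  nb ##.##: next=.  (t=1,i=13, bit27=0)
  nb ##.#.: next=#  (t=0,i=14, bit26=1)
  nb ##..#: next=#  (t=0,i=6, bit25=1)
  nb ##...: next=.  (t=0,i=20, bit24=0)
  nb #.###: next=.  (t=0,i=3, bit23=0)
  nb #.##.: next=#  (t=3,i=3, bit22=1)
  nb #.#.#: next=#  (t=0,i=1, bit21=1)
  nb #.#..: next=#  (t=0,i=15, bit20=1)
  nb #..##: next=.  (t=0,i=7, bit19=0)
  nb #..#.: next=.  (t=3,i=10, bit18=0)
  nb #...#: next=.  (t=1,i=4, bit17=0)
  nb #....: next=#  (t=0,i=21, bit16=1)
  nb .####: next=.  (t=0,i=9, bit15=0)
  nb .###.: next=.  (t=0,i=4, bit14=0)
  nb .##.#: next=.  (t=1,i=22, bit13=0)
  nb .##..: next=.  (t=0,i=19, bit12=0)
  nb .#.##: next=#  (t=0,i=2, bit11=1)
  nb .#.#.: next=#  (t=0,i=0, bit10=1)
  nb .#..#: next=#  (t=0,i=16, bit9=1)
  nb .#...: next=.  (t=2,i=2, bit8=0)
  nb ..###: next=#  (t=0,i=8, bit7=1)
  nb ..##.: next=#  (t=0,i=18, bit6=1)
  nb ..#.#: next=#  (t=0,i=24, bit5=1)
  nb ..#..: next=#  (t=2,i=1, bit4=1)
  nb ...##: next=.  (t=2,i=5, bit3=0)
  nb ...#.: next=.  (t=0,i=23, bit2=0)
  nb ....#: next=#  (t=0,i=22, bit1=1)
  nb .....: next=.  (t=2,i=12, bit0=0)
  bits 11000110011100010000111011110010 = 3329298162

3329298162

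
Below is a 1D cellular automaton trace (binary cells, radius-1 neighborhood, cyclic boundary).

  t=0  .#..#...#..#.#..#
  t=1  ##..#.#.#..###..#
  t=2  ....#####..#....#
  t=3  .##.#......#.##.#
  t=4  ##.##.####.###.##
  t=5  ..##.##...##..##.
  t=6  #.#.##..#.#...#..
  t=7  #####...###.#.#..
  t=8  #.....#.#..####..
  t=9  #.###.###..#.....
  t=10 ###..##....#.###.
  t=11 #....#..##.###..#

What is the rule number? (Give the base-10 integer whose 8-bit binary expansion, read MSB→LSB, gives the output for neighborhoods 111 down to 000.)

45

  ### -> .   bit 7 = 0  t=1,i=0
  ##. -> .   bit 6 = 0  t=1,i=1
  #.# -> #   bit 5 = 1  t=0,i=0
  #.. -> .   bit 4 = 0  t=0,i=2
  .## -> #   bit 3 = 1  t=1,i=11
  .#. -> #   bit 2 = 1  t=0,i=1
  ..# -> .   bit 1 = 0  t=0,i=3
  ... -> #   bit 0 = 1  t=0,i=6
  bits 00101101 = 45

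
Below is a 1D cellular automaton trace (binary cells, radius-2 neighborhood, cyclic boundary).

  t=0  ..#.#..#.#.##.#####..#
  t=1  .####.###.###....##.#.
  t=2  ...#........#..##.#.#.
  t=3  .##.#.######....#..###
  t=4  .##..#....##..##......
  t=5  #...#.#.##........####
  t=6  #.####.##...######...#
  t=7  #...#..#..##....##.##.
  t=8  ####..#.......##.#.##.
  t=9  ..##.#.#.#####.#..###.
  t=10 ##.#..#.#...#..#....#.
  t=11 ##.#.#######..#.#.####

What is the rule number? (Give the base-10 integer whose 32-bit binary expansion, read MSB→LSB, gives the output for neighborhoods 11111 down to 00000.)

1347824943

  [31] ##### => .  t=0,i=16
  [30] ####. => #  t=0,i=17
  [29] ###.# => .  t=1,i=4
  [28] ###.. => #  t=0,i=18
  [27] ##.## => .  t=0,i=13
  [26] ##.#. => .  t=1,i=19
  [25] ##..# => .  t=0,i=19
  [24] ##... => .  t=1,i=13
  [23] #.### => .  t=0,i=14
  [22] #.##. => #  t=0,i=11
  [21] #.#.# => .  t=0,i=9
  [20] #.#.. => #  t=0,i=4
  [19] #..## => .  t=1,i=0
  [18] #..#. => #  t=0,i=1
  [17] #...# => #  t=5,i=2
  [16] #.... => .  t=1,i=14
  [15] .#### => .  t=0,i=15
  [14] .###. => .  t=1,i=7
  [13] .##.# => #  t=0,i=12
  [12] .##.. => .  t=4,i=2
  [11] .#.## => #  t=0,i=10
  [10] .#.#. => #  t=0,i=3
  [9] .#..# => .  t=0,i=0
  [8] .#... => #  t=2,i=4
  [7] ..### => .  t=1,i=1
  [6] ..##. => .  t=1,i=17
  [5] ..#.# => #  t=0,i=2
  [4] ..#.. => .  t=0,i=21
  [3] ...## => #  t=1,i=16
  [2] ...#. => #  t=2,i=2
  [1] ....# => #  t=1,i=15
  [0] ..... => #  t=2,i=6
  bits 01010000010101100010110100101111 = 1347824943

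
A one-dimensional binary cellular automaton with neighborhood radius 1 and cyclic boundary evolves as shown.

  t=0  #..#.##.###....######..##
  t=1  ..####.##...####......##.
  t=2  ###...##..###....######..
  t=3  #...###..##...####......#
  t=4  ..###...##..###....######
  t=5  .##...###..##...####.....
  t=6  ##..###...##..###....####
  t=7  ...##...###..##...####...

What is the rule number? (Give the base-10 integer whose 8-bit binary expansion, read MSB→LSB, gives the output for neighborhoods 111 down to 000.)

  nb ###: next=.  (t=0,i=9, bit7=0)
  nb ##.: next=.  (t=0,i=0, bit6=0)
  nb #.#: next=#  (t=0,i=4, bit5=1)
  nb #..: next=.  (t=0,i=1, bit4=0)
  nb .##: next=#  (t=0,i=5, bit3=1)
  nb .#.: next=#  (t=0,i=3, bit2=1)
  nb ..#: next=#  (t=0,i=2, bit1=1)
  nb ...: next=#  (t=0,i=12, bit0=1)
  bits 00101111 = 47

47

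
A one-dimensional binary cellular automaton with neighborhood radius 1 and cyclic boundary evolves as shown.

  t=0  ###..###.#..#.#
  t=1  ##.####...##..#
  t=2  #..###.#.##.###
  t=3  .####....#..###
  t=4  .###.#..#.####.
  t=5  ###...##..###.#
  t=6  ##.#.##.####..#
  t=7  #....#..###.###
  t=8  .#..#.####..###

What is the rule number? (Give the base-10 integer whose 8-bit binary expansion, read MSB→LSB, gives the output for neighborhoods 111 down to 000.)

  ### -> #   bit 7 = 1  t=0,i=0
  ##. -> .   bit 6 = 0  t=0,i=2
  #.# -> .   bit 5 = 0  t=0,i=8
  #.. -> #   bit 4 = 1  t=0,i=3
  .## -> #   bit 3 = 1  t=0,i=5
  .#. -> .   bit 2 = 0  t=0,i=9
  ..# -> #   bit 1 = 1  t=0,i=4
  ... -> .   bit 0 = 0  t=1,i=8
  bits 10011010 = 154

154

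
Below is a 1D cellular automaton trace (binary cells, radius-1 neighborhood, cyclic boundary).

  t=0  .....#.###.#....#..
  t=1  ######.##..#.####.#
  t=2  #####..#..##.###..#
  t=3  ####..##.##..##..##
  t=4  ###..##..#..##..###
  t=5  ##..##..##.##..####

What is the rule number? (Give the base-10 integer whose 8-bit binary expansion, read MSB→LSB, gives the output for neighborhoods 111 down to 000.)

  [7] ### => #  t=0,i=8
  [6] ##. => .  t=0,i=9
  [5] #.# => .  t=0,i=6
  [4] #.. => .  t=0,i=12
  [3] .## => #  t=0,i=7
  [2] .#. => #  t=0,i=5
  [1] ..# => #  t=0,i=4
  [0] ... => #  t=0,i=0
  bits 10001111 = 143

143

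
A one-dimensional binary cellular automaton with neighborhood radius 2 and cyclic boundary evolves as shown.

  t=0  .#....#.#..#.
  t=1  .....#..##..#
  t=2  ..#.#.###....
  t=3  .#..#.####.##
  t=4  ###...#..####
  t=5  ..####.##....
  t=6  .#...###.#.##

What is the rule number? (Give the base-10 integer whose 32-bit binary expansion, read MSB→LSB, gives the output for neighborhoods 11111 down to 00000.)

  #####|.  b31=0 t=4,i=0
  ####.|.  b30=0 t=3,i=8
  ###.#|#  b29=1 t=3,i=9
  ###..|#  b28=1 t=2,i=8
  ##.##|#  b27=1 t=3,i=10
  ##.#.|#  b26=1 t=3,i=0
  ##..#|.  b25=0 t=1,i=10
  ##...|#  b24=1 t=2,i=9
  #.###|#  b23=1 t=2,i=6
  #.##.|#  b22=1 t=3,i=11
  #.#.#|#  b21=1 t=2,i=4
  #.#..|#  b20=1 t=0,i=8
  #..##|#  b19=1 t=1,i=7
  #..#.|.  b18=0 t=0,i=0
  #...#|#  b17=1 t=4,i=4
  #....|.  b16=0 t=0,i=3
  .####|.  b15=0 t=3,i=7
  .###.|#  b14=1 t=2,i=7
  .##.#|#  b13=1 t=3,i=12
  .##..|.  b12=0 t=1,i=9
  .#.##|.  b11=0 t=2,i=5
  .#.#.|.  b10=0 t=0,i=7
  .#..#|#  b9=1 t=0,i=9
  .#...|.  b8=0 t=0,i=2
  ..###|.  b7=0 t=4,i=9
  ..##.|#  b6=1 t=1,i=8
  ..#.#|.  b5=0 t=0,i=6
  ..#..|.  b4=0 t=0,i=1
  ...##|#  b3=1 t=5,i=1
  ...#.|#  b2=1 t=0,i=5
  ....#|.  b1=0 t=0,i=4
  .....|#  b0=1 t=1,i=2
  bits 00111101111110100110001001001101 = 1039819341

1039819341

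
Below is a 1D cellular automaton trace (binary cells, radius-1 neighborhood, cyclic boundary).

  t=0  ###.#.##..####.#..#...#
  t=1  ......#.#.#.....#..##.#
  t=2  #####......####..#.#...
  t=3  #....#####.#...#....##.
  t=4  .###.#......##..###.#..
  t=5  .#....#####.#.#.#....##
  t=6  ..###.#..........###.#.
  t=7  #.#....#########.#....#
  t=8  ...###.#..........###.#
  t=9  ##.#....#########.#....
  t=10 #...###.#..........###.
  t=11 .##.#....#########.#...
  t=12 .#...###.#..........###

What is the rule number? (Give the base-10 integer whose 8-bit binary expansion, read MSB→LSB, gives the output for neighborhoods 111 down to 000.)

  nb ###: next=.  (t=0,i=0, bit7=0)
  nb ##.: next=.  (t=0,i=2, bit6=0)
  nb #.#: next=.  (t=0,i=3, bit5=0)
  nb #..: next=#  (t=0,i=8, bit4=1)
  nb .##: next=#  (t=0,i=6, bit3=1)
  nb .#.: next=.  (t=0,i=4, bit2=0)
  nb ..#: next=.  (t=0,i=9, bit1=0)
  nb ...: next=#  (t=0,i=20, bit0=1)
  bits 00011001 = 25

25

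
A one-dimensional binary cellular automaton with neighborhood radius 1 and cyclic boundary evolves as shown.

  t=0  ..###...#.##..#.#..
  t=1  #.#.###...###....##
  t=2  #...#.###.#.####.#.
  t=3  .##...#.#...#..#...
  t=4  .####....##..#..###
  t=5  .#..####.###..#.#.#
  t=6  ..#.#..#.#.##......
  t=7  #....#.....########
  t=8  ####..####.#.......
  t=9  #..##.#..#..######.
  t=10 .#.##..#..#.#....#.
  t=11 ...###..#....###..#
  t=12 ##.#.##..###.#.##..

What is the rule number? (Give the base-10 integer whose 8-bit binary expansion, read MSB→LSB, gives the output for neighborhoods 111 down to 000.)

  ###|.  b7=0 t=0,i=3
  ##.|#  b6=1 t=0,i=4
  #.#|.  b5=0 t=0,i=9
  #..|#  b4=1 t=0,i=5
  .##|#  b3=1 t=0,i=2
  .#.|.  b2=0 t=0,i=8
  ..#|.  b1=0 t=0,i=1
  ...|#  b0=1 t=0,i=0
  bits 01011001 = 89

89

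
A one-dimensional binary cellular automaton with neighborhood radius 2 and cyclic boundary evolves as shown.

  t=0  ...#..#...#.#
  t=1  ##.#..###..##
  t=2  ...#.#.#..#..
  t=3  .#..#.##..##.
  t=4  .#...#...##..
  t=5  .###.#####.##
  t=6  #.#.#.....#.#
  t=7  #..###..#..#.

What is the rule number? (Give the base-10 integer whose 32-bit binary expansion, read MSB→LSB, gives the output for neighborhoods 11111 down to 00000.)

  #####|.  b31=0 t=5,i=7
  ####.|.  b30=0 t=1,i=0
  ###.#|.  b29=0 t=1,i=1
  ###..|.  b28=0 t=1,i=8
  ##.##|#  b27=1 t=5,i=0
  ##.#.|.  b26=0 t=1,i=2
  ##..#|.  b25=0 t=1,i=9
  ##...|#  b24=1 t=4,i=11
  #.###|.  b23=0 t=5,i=1
  #.##.|.  b22=0 t=3,i=6
  #.#.#|.  b21=0 t=2,i=5
  #.#..|#  b20=1 t=0,i=12
  #..##|#  b19=1 t=1,i=5
  #..#.|.  b18=0 t=0,i=5
  #...#|#  b17=1 t=0,i=1
  #....|.  b16=0 t=2,i=12
  .####|.  b15=0 t=1,i=12
  .###.|#  b14=1 t=1,i=7
  .##.#|#  b13=1 t=5,i=12
  .##..|.  b12=0 t=3,i=7
  .#.##|#  b11=1 t=3,i=5
  .#.#.|#  b10=1 t=0,i=11
  .#..#|.  b9=0 t=0,i=4
  .#...|#  b8=1 t=0,i=0
  ..###|.  b7=0 t=1,i=6
  ..##.|#  b6=1 t=3,i=10
  ..#.#|.  b5=0 t=0,i=10
  ..#..|#  b4=1 t=0,i=3
  ...##|#  b3=1 t=4,i=8
  ...#.|.  b2=0 t=0,i=2
  ....#|#  b1=1 t=2,i=1
  .....|.  b0=0 t=2,i=0
  bits 00001001000110100110110101011010 = 152726874

152726874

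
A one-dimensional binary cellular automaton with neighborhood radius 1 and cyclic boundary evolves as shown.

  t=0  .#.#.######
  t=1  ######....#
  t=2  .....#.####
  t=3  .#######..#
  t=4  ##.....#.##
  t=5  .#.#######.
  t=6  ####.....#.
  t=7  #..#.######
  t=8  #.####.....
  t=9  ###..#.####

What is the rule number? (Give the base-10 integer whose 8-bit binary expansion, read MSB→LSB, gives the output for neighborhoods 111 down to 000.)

111

  ### -> .   bit 7 = 0  t=0,i=6
  ##. -> #   bit 6 = 1  t=0,i=10
  #.# -> #   bit 5 = 1  t=0,i=0
  #.. -> .   bit 4 = 0  t=1,i=6
  .## -> #   bit 3 = 1  t=0,i=5
  .#. -> #   bit 2 = 1  t=0,i=1
  ..# -> #   bit 1 = 1  t=1,i=9
  ... -> #   bit 0 = 1  t=1,i=7
  bits 01101111 = 111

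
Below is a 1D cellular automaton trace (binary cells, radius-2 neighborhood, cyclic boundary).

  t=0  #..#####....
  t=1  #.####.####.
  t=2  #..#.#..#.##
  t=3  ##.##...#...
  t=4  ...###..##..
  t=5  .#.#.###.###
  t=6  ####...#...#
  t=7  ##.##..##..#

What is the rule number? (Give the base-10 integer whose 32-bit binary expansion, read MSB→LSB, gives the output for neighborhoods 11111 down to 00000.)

3077150130

  ##### -> #   bit 31 = 1  t=0,i=5
  ####. -> .   bit 30 = 0  t=0,i=6
  ###.# -> #   bit 29 = 1  t=1,i=5
  ###.. -> #   bit 28 = 1  t=0,i=7
  ##.## -> .   bit 27 = 0  t=1,i=6
  ##.#. -> #   bit 26 = 1  t=1,i=11
  ##..# -> #   bit 25 = 1  t=2,i=1
  ##... -> #   bit 24 = 1  t=0,i=8
  #.### -> .   bit 23 = 0  t=1,i=2
  #.##. -> #   bit 22 = 1  t=3,i=3
  #.#.# -> #   bit 21 = 1  t=1,i=0
  #.#.. -> .   bit 20 = 0  t=2,i=5
  #..## -> #   bit 19 = 1  t=0,i=2
  #..#. -> .   bit 18 = 0  t=2,i=2
  #...# -> .   bit 17 = 0  t=3,i=6
  #.... -> #   bit 16 = 1  t=0,i=9
  .#### -> #   bit 15 = 1  t=0,i=4
  .###. -> .   bit 14 = 0  t=2,i=11
  .##.# -> .   bit 13 = 0  t=3,i=1
  .##.. -> #   bit 12 = 1  t=3,i=4
  .#.## -> .   bit 11 = 0  t=1,i=1
  .#.#. -> #   bit 10 = 1  t=2,i=4
  .#..# -> .   bit 9 = 0  t=0,i=1
  .#... -> #   bit 8 = 1  t=3,i=9
  ..### -> #   bit 7 = 1  t=0,i=3
  ..##. -> .   bit 6 = 0  t=3,i=0
  ..#.# -> #   bit 5 = 1  t=2,i=3
  ..#.. -> #   bit 4 = 1  t=0,i=0
  ...## -> .   bit 3 = 0  t=3,i=11
  ...#. -> .   bit 2 = 0  t=0,i=11
  ....# -> #   bit 1 = 1  t=0,i=10
  ..... -> .   bit 0 = 0  t=4,i=0
  bits 10110111011010011001010110110010 = 3077150130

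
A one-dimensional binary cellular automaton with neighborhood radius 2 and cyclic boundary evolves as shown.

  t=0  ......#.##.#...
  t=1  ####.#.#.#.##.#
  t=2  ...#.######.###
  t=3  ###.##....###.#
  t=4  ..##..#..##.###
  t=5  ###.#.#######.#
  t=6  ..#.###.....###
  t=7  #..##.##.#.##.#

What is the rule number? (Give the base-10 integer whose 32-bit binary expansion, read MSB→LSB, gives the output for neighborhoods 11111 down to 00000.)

1002057693

  ##### -> .   bit 31 = 0  t=1,i=1
  ####. -> .   bit 30 = 0  t=1,i=2
  ###.# -> #   bit 29 = 1  t=1,i=3
  ###.. -> #   bit 28 = 1  t=2,i=14
  ##.## -> #   bit 27 = 1  t=1,i=13
  ##.#. -> .   bit 26 = 0  t=0,i=10
  ##..# -> #   bit 25 = 1  t=4,i=0
  ##... -> #   bit 24 = 1  t=2,i=0
  #.### -> #   bit 23 = 1  t=1,i=14
  #.##. -> .   bit 22 = 0  t=0,i=8
  #.#.# -> #   bit 21 = 1  t=1,i=5
  #.#.. -> #   bit 20 = 1  t=0,i=11
  #..## -> #   bit 19 = 1  t=4,i=1
  #..#. -> .   bit 18 = 0  t=4,i=5
  #...# -> #   bit 17 = 1  t=2,i=1
  #.... -> .   bit 16 = 0  t=0,i=13
  .#### -> .   bit 15 = 0  t=1,i=0
  .###. -> .   bit 14 = 0  t=2,i=13
  .##.# -> #   bit 13 = 1  t=0,i=9
  .##.. -> .   bit 12 = 0  t=3,i=5
  .#.## -> #   bit 11 = 1  t=0,i=7
  .#.#. -> #   bit 10 = 1  t=1,i=6
  .#..# -> #   bit 9 = 1  t=4,i=7
  .#... -> #   bit 8 = 1  t=0,i=12
  ..### -> #   bit 7 = 1  t=3,i=10
  ..##. -> #   bit 6 = 1  t=4,i=2
  ..#.# -> .   bit 5 = 0  t=0,i=6
  ..#.. -> #   bit 4 = 1  t=4,i=6
  ...## -> #   bit 3 = 1  t=3,i=9
  ...#. -> #   bit 2 = 1  t=0,i=5
  ....# -> .   bit 1 = 0  t=0,i=4
  ..... -> #   bit 0 = 1  t=0,i=0
  bits 00111011101110100010111111011101 = 1002057693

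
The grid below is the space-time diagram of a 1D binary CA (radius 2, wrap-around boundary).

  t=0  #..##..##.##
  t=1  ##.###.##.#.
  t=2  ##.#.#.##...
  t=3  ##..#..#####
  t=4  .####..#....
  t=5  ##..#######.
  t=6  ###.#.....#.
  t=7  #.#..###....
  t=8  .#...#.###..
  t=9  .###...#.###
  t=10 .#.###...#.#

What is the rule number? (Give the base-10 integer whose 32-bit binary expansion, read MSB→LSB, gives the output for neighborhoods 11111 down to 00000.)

  ##### -> .   bit 31 = 0  t=3,i=9
  ####. -> .   bit 30 = 0  t=3,i=0
  ###.# -> #   bit 29 = 1  t=1,i=5
  ###.. -> #   bit 28 = 1  t=0,i=0
  ##.## -> .   bit 27 = 0  t=0,i=9
  ##.#. -> .   bit 26 = 0  t=1,i=9
  ##..# -> #   bit 25 = 1  t=0,i=1
  ##... -> #   bit 24 = 1  t=2,i=9
  #.### -> #   bit 23 = 1  t=0,i=10
  #.##. -> #   bit 22 = 1  t=1,i=0
  #.#.# -> .   bit 21 = 0  t=1,i=10
  #.#.. -> .   bit 20 = 0  t=6,i=4
  #..## -> .   bit 19 = 0  t=0,i=2
  #..#. -> #   bit 18 = 1  t=3,i=3
  #...# -> #   bit 17 = 1  t=2,i=10
  #.... -> #   bit 16 = 1  t=4,i=9
  .#### -> .   bit 15 = 0  t=3,i=8
  .###. -> .   bit 14 = 0  t=0,i=11
  .##.# -> #   bit 13 = 1  t=0,i=8
  .##.. -> #   bit 12 = 1  t=0,i=4
  .#.## -> .   bit 11 = 0  t=1,i=11
  .#.#. -> #   bit 10 = 1  t=2,i=4
  .#..# -> .   bit 9 = 0  t=3,i=5
  .#... -> #   bit 8 = 1  t=4,i=8
  ..### -> #   bit 7 = 1  t=3,i=7
  ..##. -> #   bit 6 = 1  t=0,i=3
  ..#.# -> .   bit 5 = 0  t=6,i=10
  ..#.. -> #   bit 4 = 1  t=3,i=4
  ...## -> #   bit 3 = 1  t=2,i=11
  ...#. -> .   bit 2 = 0  t=6,i=9
  ....# -> .   bit 1 = 0  t=4,i=11
  ..... -> #   bit 0 = 1  t=4,i=10
  bits 00110011110001110011010111011001 = 868693465

868693465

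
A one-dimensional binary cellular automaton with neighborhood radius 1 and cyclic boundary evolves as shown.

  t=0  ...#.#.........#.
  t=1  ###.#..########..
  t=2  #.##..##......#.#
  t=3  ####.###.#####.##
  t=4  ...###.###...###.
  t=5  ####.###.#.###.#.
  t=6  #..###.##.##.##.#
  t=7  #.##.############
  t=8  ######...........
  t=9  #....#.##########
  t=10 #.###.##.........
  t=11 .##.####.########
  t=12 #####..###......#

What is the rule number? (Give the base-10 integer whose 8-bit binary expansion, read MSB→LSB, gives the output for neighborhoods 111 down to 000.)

107

  ### -> .   bit 7 = 0  t=1,i=1
  ##. -> #   bit 6 = 1  t=1,i=2
  #.# -> #   bit 5 = 1  t=0,i=4
  #.. -> .   bit 4 = 0  t=0,i=6
  .## -> #   bit 3 = 1  t=1,i=0
  .#. -> .   bit 2 = 0  t=0,i=3
  ..# -> #   bit 1 = 1  t=0,i=2
  ... -> #   bit 0 = 1  t=0,i=0
  bits 01101011 = 107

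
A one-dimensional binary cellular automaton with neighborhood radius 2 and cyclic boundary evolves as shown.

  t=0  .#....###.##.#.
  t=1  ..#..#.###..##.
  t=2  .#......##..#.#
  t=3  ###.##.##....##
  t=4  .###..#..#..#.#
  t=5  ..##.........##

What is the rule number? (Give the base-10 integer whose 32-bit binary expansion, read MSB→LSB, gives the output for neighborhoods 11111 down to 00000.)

  #####|.  b31=0 t=3,i=0
  ####.|#  b30=1 t=3,i=1
  ###.#|#  b29=1 t=0,i=8
  ###..|#  b28=1 t=1,i=9
  ##.##|#  b27=1 t=0,i=9
  ##.#.|#  b26=1 t=0,i=12
  ##..#|.  b25=0 t=1,i=10
  ##...|#  b24=1 t=1,i=14
  #.###|.  b23=0 t=1,i=7
  #.##.|.  b22=0 t=0,i=10
  #.#.#|#  b21=1 t=2,i=14
  #.#..|#  b20=1 t=0,i=13
  #..##|.  b19=0 t=1,i=11
  #..#.|.  b18=0 t=0,i=0
  #...#|.  b17=0 t=1,i=0
  #....|.  b16=0 t=0,i=3
  .####|#  b15=1 t=3,i=14
  .###.|#  b14=1 t=0,i=7
  .##.#|.  b13=0 t=0,i=11
  .##..|.  b12=0 t=1,i=13
  .#.##|.  b11=0 t=1,i=6
  .#.#.|#  b10=1 t=2,i=0
  .#..#|.  b9=0 t=0,i=14
  .#...|#  b8=1 t=0,i=2
  ..###|.  b7=0 t=0,i=6
  ..##.|#  b6=1 t=1,i=12
  ..#.#|.  b5=0 t=1,i=5
  ..#..|.  b4=0 t=0,i=1
  ...##|#  b3=1 t=0,i=5
  ...#.|#  b2=1 t=1,i=1
  ....#|.  b1=0 t=0,i=4
  .....|#  b0=1 t=2,i=4
  bits 01111101001100001100010101001101 = 2100348237

2100348237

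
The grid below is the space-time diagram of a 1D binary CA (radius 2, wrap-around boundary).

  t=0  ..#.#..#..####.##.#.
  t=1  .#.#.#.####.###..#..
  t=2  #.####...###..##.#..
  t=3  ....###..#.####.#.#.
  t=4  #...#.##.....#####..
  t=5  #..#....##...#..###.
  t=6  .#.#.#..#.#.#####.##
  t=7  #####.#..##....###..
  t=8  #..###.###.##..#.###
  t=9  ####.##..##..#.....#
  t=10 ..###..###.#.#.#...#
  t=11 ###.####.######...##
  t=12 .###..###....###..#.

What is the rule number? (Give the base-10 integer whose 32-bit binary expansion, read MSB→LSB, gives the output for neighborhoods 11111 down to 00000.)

  [31] ##### => .  t=4,i=15
  [30] ####. => #  t=0,i=12
  [29] ###.# => #  t=0,i=13
  [28] ###.. => #  t=1,i=14
  [27] ##.## => #  t=0,i=14
  [26] ##.#. => #  t=0,i=17
  [25] ##..# => #  t=1,i=15
  [24] ##... => #  t=2,i=6
  [23] #.### => .  t=1,i=7
  [22] #.##. => .  t=0,i=15
  [21] #.#.# => #  t=1,i=3
  [20] #.#.. => .  t=0,i=4
  [19] #..## => #  t=0,i=9
  [18] #..#. => .  t=0,i=6
  [17] #...# => .  t=0,i=0
  [16] #.... => #  t=3,i=0
  [15] .#### => .  t=0,i=11
  [14] .###. => .  t=1,i=13
  [13] .##.# => .  t=0,i=16
  [12] .##.. => .  t=4,i=7
  [11] .#.## => .  t=1,i=6
  [10] .#.#. => #  t=0,i=3
  [9] .#..# => #  t=0,i=5
  [8] .#... => .  t=0,i=19
  [7] ..### => #  t=0,i=10
  [6] ..##. => #  t=2,i=14
  [5] ..#.# => .  t=0,i=2
  [4] ..#.. => #  t=0,i=7
  [3] ...## => .  t=2,i=8
  [2] ...#. => #  t=0,i=1
  [1] ....# => .  t=3,i=2
  [0] ..... => .  t=3,i=1
  bits 01111111001010010000011011010100 = 2133395156

2133395156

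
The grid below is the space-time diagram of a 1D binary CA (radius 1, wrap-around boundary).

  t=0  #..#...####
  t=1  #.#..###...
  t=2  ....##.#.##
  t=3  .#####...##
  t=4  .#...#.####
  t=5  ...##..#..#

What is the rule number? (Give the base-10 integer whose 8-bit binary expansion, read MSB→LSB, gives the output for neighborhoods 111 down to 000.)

  nb ###: next=.  (t=0,i=8, bit7=0)
  nb ##.: next=#  (t=0,i=0, bit6=1)
  nb #.#: next=.  (t=1,i=1, bit5=0)
  nb #..: next=.  (t=0,i=1, bit4=0)
  nb .##: next=#  (t=0,i=7, bit3=1)
  nb .#.: next=.  (t=0,i=3, bit2=0)
  nb ..#: next=#  (t=0,i=2, bit1=1)
  nb ...: next=#  (t=0,i=5, bit0=1)
  bits 01001011 = 75

75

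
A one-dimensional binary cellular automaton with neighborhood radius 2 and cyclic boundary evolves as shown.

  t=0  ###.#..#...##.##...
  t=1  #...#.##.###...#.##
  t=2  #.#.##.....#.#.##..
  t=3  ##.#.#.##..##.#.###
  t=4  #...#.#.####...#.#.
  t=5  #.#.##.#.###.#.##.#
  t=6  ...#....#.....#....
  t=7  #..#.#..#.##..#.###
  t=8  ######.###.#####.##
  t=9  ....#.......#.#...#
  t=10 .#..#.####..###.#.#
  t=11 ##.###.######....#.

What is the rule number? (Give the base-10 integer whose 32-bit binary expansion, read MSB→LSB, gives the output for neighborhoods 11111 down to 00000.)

  [31] ##### => .  t=3,i=18
  [30] ####. => #  t=3,i=0
  [29] ###.# => .  t=0,i=2
  [28] ###.. => #  t=1,i=0
  [27] ##.## => .  t=0,i=13
  [26] ##.#. => .  t=0,i=3
  [25] ##..# => #  t=2,i=17
  [24] ##... => .  t=0,i=16
  [23] #.### => .  t=1,i=9
  [22] #.##. => .  t=0,i=14
  [21] #.#.# => .  t=2,i=2
  [20] #.#.. => #  t=0,i=4
  [19] #..## => #  t=3,i=10
  [18] #..#. => #  t=0,i=6
  [17] #...# => #  t=0,i=9
  [16] #.... => #  t=2,i=7
  [15] .#### => #  t=3,i=17
  [14] .###. => .  t=0,i=1
  [13] .##.# => .  t=0,i=12
  [12] .##.. => #  t=0,i=15
  [11] .#.## => #  t=1,i=5
  [10] .#.#. => #  t=2,i=1
  [9] .#..# => .  t=0,i=5
  [8] .#... => .  t=0,i=8
  [7] ..### => #  t=0,i=0
  [6] ..##. => #  t=0,i=11
  [5] ..#.# => #  t=1,i=4
  [4] ..#.. => #  t=0,i=7
  [3] ...## => #  t=0,i=10
  [2] ...#. => .  t=1,i=3
  [1] ....# => .  t=2,i=9
  [0] ..... => #  t=2,i=8
  bits 01010010000111111001110011111001 = 1377803513

1377803513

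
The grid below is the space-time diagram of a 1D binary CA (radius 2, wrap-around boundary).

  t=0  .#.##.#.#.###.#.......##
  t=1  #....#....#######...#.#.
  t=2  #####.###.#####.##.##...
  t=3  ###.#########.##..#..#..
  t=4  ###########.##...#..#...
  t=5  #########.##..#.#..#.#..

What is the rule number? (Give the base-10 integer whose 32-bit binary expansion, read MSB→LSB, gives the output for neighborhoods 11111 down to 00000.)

3180708326

  [31] ##### => #  t=1,i=12
  [30] ####. => .  t=1,i=15
  [29] ###.# => #  t=0,i=12
  [28] ###.. => #  t=1,i=16
  [27] ##.## => #  t=2,i=5
  [26] ##.#. => #  t=0,i=0
  [25] ##..# => .  t=3,i=16
  [24] ##... => #  t=1,i=17
  [23] #.### => #  t=0,i=10
  [22] #.##. => .  t=0,i=3
  [21] #.#.# => .  t=0,i=1
  [20] #.#.. => #  t=0,i=14
  [19] #..## => .  t=3,i=23
  [18] #..#. => #  t=3,i=17
  [17] #...# => .  t=1,i=18
  [16] #.... => #  t=0,i=16
  [15] .#### => #  t=1,i=11
  [14] .###. => #  t=0,i=11
  [13] .##.# => .  t=0,i=4
  [12] .##.. => .  t=2,i=20
  [11] .#.## => .  t=0,i=2
  [10] .#.#. => .  t=0,i=7
  [9] .#..# => .  t=3,i=19
  [8] .#... => #  t=0,i=15
  [7] ..### => #  t=1,i=10
  [6] ..##. => #  t=0,i=22
  [5] ..#.# => #  t=1,i=20
  [4] ..#.. => .  t=1,i=5
  [3] ...## => .  t=0,i=21
  [2] ...#. => #  t=1,i=4
  [1] ....# => #  t=0,i=20
  [0] ..... => .  t=0,i=17
  bits 10111101100101011100000111100110 = 3180708326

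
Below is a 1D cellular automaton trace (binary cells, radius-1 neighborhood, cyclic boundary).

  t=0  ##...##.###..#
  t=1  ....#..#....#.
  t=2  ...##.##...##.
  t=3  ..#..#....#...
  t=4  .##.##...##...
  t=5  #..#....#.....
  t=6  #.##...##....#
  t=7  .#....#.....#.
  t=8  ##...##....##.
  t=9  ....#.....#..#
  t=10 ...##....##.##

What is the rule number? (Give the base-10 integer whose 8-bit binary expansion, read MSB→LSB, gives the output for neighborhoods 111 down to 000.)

38

  ###|.  b7=0 t=0,i=0
  ##.|.  b6=0 t=0,i=1
  #.#|#  b5=1 t=0,i=7
  #..|.  b4=0 t=0,i=2
  .##|.  b3=0 t=0,i=5
  .#.|#  b2=1 t=1,i=4
  ..#|#  b1=1 t=0,i=4
  ...|.  b0=0 t=0,i=3
  bits 00100110 = 38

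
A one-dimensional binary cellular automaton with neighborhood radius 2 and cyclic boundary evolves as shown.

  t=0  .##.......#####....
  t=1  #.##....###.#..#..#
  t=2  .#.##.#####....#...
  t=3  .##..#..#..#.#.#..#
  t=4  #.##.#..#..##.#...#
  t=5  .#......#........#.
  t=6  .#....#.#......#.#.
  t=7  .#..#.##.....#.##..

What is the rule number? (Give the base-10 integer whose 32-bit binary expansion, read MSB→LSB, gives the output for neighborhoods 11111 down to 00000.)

2868927674

  ##### -> #   bit 31 = 1  t=0,i=12
  ####. -> .   bit 30 = 0  t=0,i=13
  ###.# -> #   bit 29 = 1  t=1,i=10
  ###.. -> .   bit 28 = 0  t=0,i=14
  ##.## -> #   bit 27 = 1  t=1,i=1
  ##.#. -> .   bit 26 = 0  t=1,i=11
  ##..# -> #   bit 25 = 1  t=3,i=3
  ##... -> #   bit 24 = 1  t=0,i=3
  #.### -> .   bit 23 = 0  t=2,i=6
  #.##. -> .   bit 22 = 0  t=1,i=2
  #.#.# -> .   bit 21 = 0  t=3,i=13
  #.#.. -> .   bit 20 = 0  t=1,i=12
  #..## -> .   bit 19 = 0  t=1,i=17
  #..#. -> .   bit 18 = 0  t=1,i=14
  #...# -> .   bit 17 = 0  t=4,i=16
  #.... -> .   bit 16 = 0  t=0,i=4
  .#### -> .   bit 15 = 0  t=0,i=11
  .###. -> #   bit 14 = 1  t=1,i=9
  .##.# -> .   bit 13 = 0  t=1,i=0
  .##.. -> #   bit 12 = 1  t=0,i=2
  .#.## -> #   bit 11 = 1  t=2,i=2
  .#.#. -> #   bit 10 = 1  t=3,i=12
  .#..# -> .   bit 9 = 0  t=1,i=13
  .#... -> .   bit 8 = 0  t=2,i=16
  ..### -> #   bit 7 = 1  t=0,i=10
  ..##. -> .   bit 6 = 0  t=0,i=1
  ..#.# -> #   bit 5 = 1  t=2,i=1
  ..#.. -> #   bit 4 = 1  t=1,i=15
  ...## -> #   bit 3 = 1  t=0,i=0
  ...#. -> .   bit 2 = 0  t=2,i=0
  ....# -> #   bit 1 = 1  t=0,i=8
  ..... -> .   bit 0 = 0  t=0,i=5
  bits 10101011000000000101110010111010 = 2868927674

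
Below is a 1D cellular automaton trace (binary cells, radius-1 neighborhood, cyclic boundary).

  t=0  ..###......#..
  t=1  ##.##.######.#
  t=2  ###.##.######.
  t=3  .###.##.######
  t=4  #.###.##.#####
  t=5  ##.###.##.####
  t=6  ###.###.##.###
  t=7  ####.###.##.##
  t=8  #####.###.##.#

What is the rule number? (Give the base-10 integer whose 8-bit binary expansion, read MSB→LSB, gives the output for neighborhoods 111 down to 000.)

231

  nb ###: next=#  (t=0,i=3, bit7=1)
  nb ##.: next=#  (t=0,i=4, bit6=1)
  nb #.#: next=#  (t=1,i=2, bit5=1)
  nb #..: next=.  (t=0,i=5, bit4=0)
  nb .##: next=.  (t=0,i=2, bit3=0)
  nb .#.: next=#  (t=0,i=11, bit2=1)
  nb ..#: next=#  (t=0,i=1, bit1=1)
  nb ...: next=#  (t=0,i=0, bit0=1)
  bits 11100111 = 231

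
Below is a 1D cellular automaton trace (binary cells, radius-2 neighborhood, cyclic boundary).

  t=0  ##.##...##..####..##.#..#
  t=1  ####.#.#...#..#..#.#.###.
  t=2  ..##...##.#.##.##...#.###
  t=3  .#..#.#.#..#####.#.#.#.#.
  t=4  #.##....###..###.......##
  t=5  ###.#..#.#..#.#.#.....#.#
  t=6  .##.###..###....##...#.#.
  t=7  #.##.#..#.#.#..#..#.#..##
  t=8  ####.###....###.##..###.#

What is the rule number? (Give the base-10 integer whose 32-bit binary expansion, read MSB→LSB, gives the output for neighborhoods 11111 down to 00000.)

3915148044

  nb #####: next=#  (t=3,i=13, bit31=1)
  nb ####.: next=#  (t=0,i=14, bit30=1)
  nb ###.#: next=#  (t=0,i=1, bit29=1)
  nb ###..: next=.  (t=0,i=15, bit28=0)
  nb ##.##: next=#  (t=0,i=2, bit27=1)
  nb ##.#.: next=.  (t=0,i=20, bit26=0)
  nb ##..#: next=.  (t=0,i=10, bit25=0)
  nb ##...: next=#  (t=0,i=5, bit24=1)
  nb #.###: next=.  (t=1,i=0, bit23=0)
  nb #.##.: next=#  (t=0,i=3, bit22=1)
  nb #.#.#: next=.  (t=1,i=5, bit21=0)
  nb #.#..: next=#  (t=0,i=21, bit20=1)
  nb #..##: next=#  (t=0,i=11, bit19=1)
  nb #..#.: next=#  (t=1,i=13, bit18=1)
  nb #...#: next=.  (t=0,i=6, bit17=0)
  nb #....: next=.  (t=4,i=5, bit16=0)
  nb .####: next=.  (t=0,i=13, bit15=0)
  nb .###.: next=#  (t=0,i=0, bit14=1)
  nb .##.#: next=#  (t=0,i=19, bit13=1)
  nb .##..: next=.  (t=0,i=4, bit12=0)
  nb .#.##: next=#  (t=1,i=20, bit11=1)
  nb .#.#.: next=.  (t=1,i=6, bit10=0)
  nb .#..#: next=#  (t=0,i=22, bit9=1)
  nb .#...: next=#  (t=1,i=8, bit8=1)
  nb ..###: next=.  (t=0,i=12, bit7=0)
  nb ..##.: next=.  (t=0,i=8, bit6=0)
  nb ..#.#: next=.  (t=1,i=17, bit5=0)
  nb ..#..: next=.  (t=1,i=11, bit4=0)
  nb ...##: next=#  (t=0,i=7, bit3=1)
  nb ...#.: next=#  (t=1,i=10, bit2=1)
  nb ....#: next=.  (t=4,i=6, bit1=0)
  nb .....: next=.  (t=4,i=18, bit0=0)
  bits 11101001010111000110101100001100 = 3915148044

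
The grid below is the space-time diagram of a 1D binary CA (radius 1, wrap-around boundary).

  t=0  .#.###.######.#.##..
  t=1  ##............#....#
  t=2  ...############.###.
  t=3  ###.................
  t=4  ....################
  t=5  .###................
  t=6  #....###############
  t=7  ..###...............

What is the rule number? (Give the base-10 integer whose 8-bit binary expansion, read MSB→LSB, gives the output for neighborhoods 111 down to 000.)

7

  ### -> .   bit 7 = 0  t=0,i=4
  ##. -> .   bit 6 = 0  t=0,i=5
  #.# -> .   bit 5 = 0  t=0,i=2
  #.. -> .   bit 4 = 0  t=0,i=18
  .## -> .   bit 3 = 0  t=0,i=3
  .#. -> #   bit 2 = 1  t=0,i=1
  ..# -> #   bit 1 = 1  t=0,i=0
  ... -> #   bit 0 = 1  t=0,i=19
  bits 00000111 = 7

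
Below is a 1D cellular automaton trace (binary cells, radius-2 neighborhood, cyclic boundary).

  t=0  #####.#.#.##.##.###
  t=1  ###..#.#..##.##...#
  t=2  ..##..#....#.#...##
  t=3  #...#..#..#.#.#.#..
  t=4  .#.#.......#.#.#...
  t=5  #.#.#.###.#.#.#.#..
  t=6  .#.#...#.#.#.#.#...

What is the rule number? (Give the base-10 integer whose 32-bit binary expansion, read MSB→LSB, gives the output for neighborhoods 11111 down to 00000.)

  [31] ##### => #  t=0,i=0
  [30] ####. => .  t=0,i=3
  [29] ###.# => .  t=0,i=4
  [28] ###.. => #  t=1,i=2
  [27] ##.## => .  t=0,i=12
  [26] ##.#. => #  t=0,i=5
  [25] ##..# => #  t=1,i=3
  [24] ##... => .  t=1,i=15
  [23] #.### => .  t=0,i=16
  [22] #.##. => #  t=0,i=10
  [21] #.#.# => .  t=0,i=6
  [20] #.#.. => .  t=1,i=7
  [19] #..## => .  t=1,i=9
  [18] #..#. => .  t=1,i=4
  [17] #...# => .  t=1,i=16
  [16] #.... => .  t=2,i=8
  [15] .#### => .  t=0,i=17
  [14] .###. => #  t=5,i=7
  [13] .##.# => #  t=0,i=11
  [12] .##.. => .  t=1,i=14
  [11] .#.## => .  t=0,i=9
  [10] .#.#. => #  t=0,i=7
  [9] .#..# => .  t=1,i=8
  [8] .#... => #  t=2,i=7
  [7] ..### => #  t=1,i=18
  [6] ..##. => .  t=1,i=10
  [5] ..#.# => .  t=1,i=5
  [4] ..#.. => .  t=2,i=6
  [3] ...## => #  t=1,i=17
  [2] ...#. => #  t=2,i=10
  [1] ....# => .  t=2,i=9
  [0] ..... => #  t=4,i=6
  bits 10010110010000000110010110001101 = 2520802701

2520802701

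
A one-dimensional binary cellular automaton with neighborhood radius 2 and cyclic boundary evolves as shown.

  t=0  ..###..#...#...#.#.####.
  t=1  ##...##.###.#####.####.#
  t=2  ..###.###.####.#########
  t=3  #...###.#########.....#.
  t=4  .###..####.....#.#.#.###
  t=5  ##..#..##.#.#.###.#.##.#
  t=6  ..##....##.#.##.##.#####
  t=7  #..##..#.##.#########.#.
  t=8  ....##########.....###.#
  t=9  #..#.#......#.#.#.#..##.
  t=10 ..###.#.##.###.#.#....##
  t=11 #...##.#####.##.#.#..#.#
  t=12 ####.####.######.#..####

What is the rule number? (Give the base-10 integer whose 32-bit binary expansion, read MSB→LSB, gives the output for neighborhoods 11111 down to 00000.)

1875295533

  #####|.  b31=0 t=1,i=14
  ####.|#  b30=1 t=0,i=21
  ###.#|#  b29=1 t=1,i=10
  ###..|.  b28=0 t=0,i=4
  ##.##|#  b27=1 t=1,i=7
  ##.#.|#  b26=1 t=5,i=9
  ##..#|#  b25=1 t=0,i=5
  ##...|#  b24=1 t=0,i=23
  #.###|#  b23=1 t=0,i=19
  #.##.|#  b22=1 t=5,i=20
  #.#.#|.  b21=0 t=0,i=17
  #.#..|.  b20=0 t=3,i=0
  #..##|.  b19=0 t=2,i=1
  #..#.|#  b18=1 t=0,i=6
  #...#|#  b17=1 t=0,i=0
  #....|.  b16=0 t=3,i=18
  .####|#  b15=1 t=0,i=20
  .###.|.  b14=0 t=0,i=3
  .##.#|#  b13=1 t=1,i=6
  .##..|#  b12=1 t=6,i=3
  .#.##|#  b11=1 t=0,i=18
  .#.#.|#  b10=1 t=0,i=16
  .#..#|.  b9=0 t=5,i=5
  .#...|#  b8=1 t=0,i=8
  ..###|.  b7=0 t=0,i=2
  ..##.|.  b6=0 t=1,i=5
  ..#.#|#  b5=1 t=0,i=15
  ..#..|.  b4=0 t=0,i=7
  ...##|#  b3=1 t=0,i=1
  ...#.|#  b2=1 t=0,i=10
  ....#|.  b1=0 t=3,i=20
  .....|#  b0=1 t=3,i=19
  bits 01101111110001101011110100101101 = 1875295533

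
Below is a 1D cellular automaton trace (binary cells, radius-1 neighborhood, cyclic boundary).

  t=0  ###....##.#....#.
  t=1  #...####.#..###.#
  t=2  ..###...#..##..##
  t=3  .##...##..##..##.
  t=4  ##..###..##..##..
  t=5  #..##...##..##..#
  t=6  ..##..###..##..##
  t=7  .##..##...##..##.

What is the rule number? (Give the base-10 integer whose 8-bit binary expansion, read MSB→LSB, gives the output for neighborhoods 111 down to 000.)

43

  ###|.  b7=0 t=0,i=1
  ##.|.  b6=0 t=0,i=2
  #.#|#  b5=1 t=0,i=9
  #..|.  b4=0 t=0,i=3
  .##|#  b3=1 t=0,i=0
  .#.|.  b2=0 t=0,i=10
  ..#|#  b1=1 t=0,i=6
  ...|#  b0=1 t=0,i=4
  bits 00101011 = 43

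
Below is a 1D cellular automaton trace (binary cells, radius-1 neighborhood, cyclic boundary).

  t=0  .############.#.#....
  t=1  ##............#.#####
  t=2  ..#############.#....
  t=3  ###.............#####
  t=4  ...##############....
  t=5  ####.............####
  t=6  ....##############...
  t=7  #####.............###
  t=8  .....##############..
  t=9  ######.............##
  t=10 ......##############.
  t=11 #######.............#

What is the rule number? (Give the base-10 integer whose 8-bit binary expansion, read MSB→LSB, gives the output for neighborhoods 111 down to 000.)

  [7] ### => .  t=0,i=2
  [6] ##. => .  t=0,i=12
  [5] #.# => .  t=0,i=13
  [4] #.. => #  t=0,i=17
  [3] .## => #  t=0,i=1
  [2] .#. => #  t=0,i=14
  [1] ..# => #  t=0,i=0
  [0] ... => #  t=0,i=18
  bits 00011111 = 31

31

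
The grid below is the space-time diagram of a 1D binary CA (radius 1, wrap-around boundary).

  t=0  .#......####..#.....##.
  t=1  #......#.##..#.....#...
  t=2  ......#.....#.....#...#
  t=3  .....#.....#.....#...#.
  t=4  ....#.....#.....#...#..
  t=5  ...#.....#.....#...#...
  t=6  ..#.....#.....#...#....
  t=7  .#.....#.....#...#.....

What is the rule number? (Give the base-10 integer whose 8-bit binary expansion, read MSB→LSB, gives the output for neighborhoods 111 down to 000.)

130

  nb ###: next=#  (t=0,i=9, bit7=1)
  nb ##.: next=.  (t=0,i=11, bit6=0)
  nb #.#: next=.  (t=1,i=8, bit5=0)
  nb #..: next=.  (t=0,i=2, bit4=0)
  nb .##: next=.  (t=0,i=8, bit3=0)
  nb .#.: next=.  (t=0,i=1, bit2=0)
  nb ..#: next=#  (t=0,i=0, bit1=1)
  nb ...: next=.  (t=0,i=3, bit0=0)
  bits 10000010 = 130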